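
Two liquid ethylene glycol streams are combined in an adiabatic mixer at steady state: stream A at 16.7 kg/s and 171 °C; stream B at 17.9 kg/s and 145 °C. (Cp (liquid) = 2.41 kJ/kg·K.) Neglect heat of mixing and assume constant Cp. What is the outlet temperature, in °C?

Energy balance with Q = 0: Σ ṁᵢCp,ᵢ(T_out − Tᵢ) = 0
Σ ṁᵢCp,ᵢTᵢ = 16.7×2.41×171 + 17.9×2.41×145 = 13137
Σ ṁᵢCp,ᵢ = 16.7×2.41 + 17.9×2.41 = 83.386
T_out = 13137 / 83.386 = 157.55 °C

T_out = 158 °C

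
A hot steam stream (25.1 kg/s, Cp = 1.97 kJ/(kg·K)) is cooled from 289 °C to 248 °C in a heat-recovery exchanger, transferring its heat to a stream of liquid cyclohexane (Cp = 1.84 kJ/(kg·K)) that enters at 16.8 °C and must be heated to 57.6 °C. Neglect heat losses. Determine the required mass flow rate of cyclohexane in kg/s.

Heat released by hot stream: Q = 25.1 × 1.97 × (289 − 248) = 2027.3 kJ/s
Energy balance on cold side (adiabatic exchanger): Q = ṁ_c·Cp_c·(T_c,out − T_c,in)
ṁ_c = 2027.3 / [1.84 × (57.6 − 16.8)] = 27.005 kg/s

ṁ_c = 27.0 kg/s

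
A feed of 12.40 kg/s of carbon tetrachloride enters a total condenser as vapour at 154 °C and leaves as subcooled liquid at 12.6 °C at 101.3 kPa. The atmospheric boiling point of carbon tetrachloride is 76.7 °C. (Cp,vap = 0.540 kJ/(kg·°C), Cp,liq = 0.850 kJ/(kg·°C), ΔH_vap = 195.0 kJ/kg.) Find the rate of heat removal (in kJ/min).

vapour 154→76.7 °C: -41.742 kJ/kg
condensation at 76.7 °C: -195 kJ/kg
liquid 76.7→12.6 °C: -54.485 kJ/kg
Δh = -41.742 + -195 + -54.485 = -291.23 kJ/kg
Q = ṁ·Δh = 12.40 kg/s × -291.23 kJ/kg = -3611.2 kJ/s
|Q| = 3611.2 kW = 216670 kJ/min

Q_c = 217000 kJ/min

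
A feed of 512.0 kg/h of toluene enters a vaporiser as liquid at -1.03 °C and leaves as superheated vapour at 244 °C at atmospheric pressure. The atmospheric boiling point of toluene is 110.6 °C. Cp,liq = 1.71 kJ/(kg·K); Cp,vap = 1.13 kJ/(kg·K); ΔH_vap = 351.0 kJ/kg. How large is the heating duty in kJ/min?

liquid -1.03→110.6 °C: 190.89 kJ/kg
vaporisation at 110.6 °C: 351 kJ/kg
vapour 110.6→244 °C: 150.74 kJ/kg
Δh = 190.89 + 351 + 150.74 = 692.63 kJ/kg
Q = ṁ·Δh = 512.0 kg/h × 692.63 kJ/kg = 354630 kJ/h
|Q| = 98.507 kW = 5910.4 kJ/min

Q = 5910 kJ/min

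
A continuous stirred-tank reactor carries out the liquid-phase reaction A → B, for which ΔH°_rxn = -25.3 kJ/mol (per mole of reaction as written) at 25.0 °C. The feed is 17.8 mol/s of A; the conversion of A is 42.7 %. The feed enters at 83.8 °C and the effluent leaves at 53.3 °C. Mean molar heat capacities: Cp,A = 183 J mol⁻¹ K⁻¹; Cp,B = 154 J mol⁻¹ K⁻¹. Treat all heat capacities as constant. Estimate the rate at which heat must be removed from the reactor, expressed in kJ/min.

Extent of reaction ξ = 0.427 × 17.8 = 7.6006 mol/s
Reaction term: ξ·ΔH°_rxn = 7.6006 × -25.3 = -192.3 kJ/s
Sensible, feed 83.8→25 °C: -191.54 kJ/s
Outlet flows (mol/s): A 10.199, B 7.6006
Sensible, products 25→53.3 °C: 85.947 kJ/s
Q = ΔH = -297.88 kJ/s = -297.88 kW
Heat removed = 17873 kJ/min

Q_out = 17900 kJ/min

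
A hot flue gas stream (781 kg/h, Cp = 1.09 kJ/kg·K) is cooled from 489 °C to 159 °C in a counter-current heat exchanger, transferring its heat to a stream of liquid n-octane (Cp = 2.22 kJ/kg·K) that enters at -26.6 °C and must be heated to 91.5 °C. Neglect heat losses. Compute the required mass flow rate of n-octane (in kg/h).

Heat released by hot stream: Q = 781 × 1.09 × (489 − 159) = 280930 kJ/h
Energy balance on cold side (adiabatic exchanger): Q = ṁ_c·Cp_c·(T_c,out − T_c,in)
ṁ_c = 280930 / [2.22 × (91.5 − -26.6)] = 1071.5 kg/h

ṁ_c = 1070 kg/h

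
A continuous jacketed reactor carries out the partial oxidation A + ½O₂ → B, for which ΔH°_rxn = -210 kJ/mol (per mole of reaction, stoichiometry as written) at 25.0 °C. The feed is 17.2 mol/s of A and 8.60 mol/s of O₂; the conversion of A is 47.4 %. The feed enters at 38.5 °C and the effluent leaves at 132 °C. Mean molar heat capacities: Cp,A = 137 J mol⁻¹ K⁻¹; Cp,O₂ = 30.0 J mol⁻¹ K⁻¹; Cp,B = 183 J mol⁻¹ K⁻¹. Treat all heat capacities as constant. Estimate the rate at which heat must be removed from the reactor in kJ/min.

Q_out = 86400 kJ/min

Extent of reaction ξ = 0.474 × 17.2 = 8.1528 mol/s
Reaction term: ξ·ΔH°_rxn = 8.1528 × -210 = -1712.1 kJ/s
Sensible, feed 38.5→25 °C: -35.294 kJ/s
Outlet flows (mol/s): A 9.0472, O₂ 4.5236, B 8.1528
Sensible, products 25→132 °C: 306.78 kJ/s
Q = ΔH = -1440.6 kJ/s = -1440.6 kW
Heat removed = 86436 kJ/min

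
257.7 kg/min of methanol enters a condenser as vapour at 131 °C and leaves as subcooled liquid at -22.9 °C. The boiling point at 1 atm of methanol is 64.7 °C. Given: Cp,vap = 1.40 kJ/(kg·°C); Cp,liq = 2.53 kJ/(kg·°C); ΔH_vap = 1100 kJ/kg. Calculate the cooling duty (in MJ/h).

Q_c = 21900 MJ/h

vapour 131→64.7 °C: -92.82 kJ/kg
condensation at 64.7 °C: -1100 kJ/kg
liquid 64.7→-22.9 °C: -221.63 kJ/kg
Δh = -92.82 + -1100 + -221.63 = -1414.4 kJ/kg
Q = ṁ·Δh = 257.7 kg/min × -1414.4 kJ/kg = -364500 kJ/min
|Q| = 6075.1 kW = 21870 MJ/h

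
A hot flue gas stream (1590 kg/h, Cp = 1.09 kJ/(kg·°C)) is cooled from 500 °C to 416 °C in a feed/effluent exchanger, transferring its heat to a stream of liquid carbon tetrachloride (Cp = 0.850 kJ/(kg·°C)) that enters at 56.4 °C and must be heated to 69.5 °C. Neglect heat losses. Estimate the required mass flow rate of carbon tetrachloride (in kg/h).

ṁ_c = 13100 kg/h

Heat released by hot stream: Q = 1590 × 1.09 × (500 − 416) = 145580 kJ/h
Energy balance on cold side (adiabatic exchanger): Q = ṁ_c·Cp_c·(T_c,out − T_c,in)
ṁ_c = 145580 / [0.850 × (69.5 − 56.4)] = 13074 kg/h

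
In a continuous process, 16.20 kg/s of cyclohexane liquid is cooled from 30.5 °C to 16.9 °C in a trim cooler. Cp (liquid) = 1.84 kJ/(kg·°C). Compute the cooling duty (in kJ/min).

Q = ṁ·Cp·ΔT = 16.20 × 1.84 × (16.9 − 30.5) = -405.39 kJ/s
Cooling duty = 24323 kJ/min

Q_c = 24300 kJ/min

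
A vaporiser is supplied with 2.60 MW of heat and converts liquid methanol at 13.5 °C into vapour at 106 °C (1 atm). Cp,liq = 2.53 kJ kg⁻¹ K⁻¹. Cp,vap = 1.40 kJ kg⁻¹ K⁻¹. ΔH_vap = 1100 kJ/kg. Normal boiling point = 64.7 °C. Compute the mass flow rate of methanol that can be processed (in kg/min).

Δh = 2.53×(64.7−13.5) + 1100 + 1.40×(106−64.7) = 1287.4 kJ/kg
Q = 2.60 MW = 2600 kJ/s = 156000 kJ/min
ṁ = Q/Δh = 156000 / 1287.4 = 121.18 kg/min

ṁ = 121 kg/min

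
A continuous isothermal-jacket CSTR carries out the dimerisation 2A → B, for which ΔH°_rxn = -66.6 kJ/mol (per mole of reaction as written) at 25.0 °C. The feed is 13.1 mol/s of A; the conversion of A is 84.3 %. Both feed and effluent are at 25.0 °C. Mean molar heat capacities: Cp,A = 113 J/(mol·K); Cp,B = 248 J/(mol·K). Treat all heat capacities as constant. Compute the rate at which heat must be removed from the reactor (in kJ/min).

Q_out = 22100 kJ/min

Extent of reaction ξ = 0.843 × 13.1 / 2 = 5.5216 mol/s
Reaction term: ξ·ΔH°_rxn = 5.5216 × -66.6 = -367.74 kJ/s
Q = ΔH = -367.74 kJ/s = -367.74 kW
Heat removed = 22065 kJ/min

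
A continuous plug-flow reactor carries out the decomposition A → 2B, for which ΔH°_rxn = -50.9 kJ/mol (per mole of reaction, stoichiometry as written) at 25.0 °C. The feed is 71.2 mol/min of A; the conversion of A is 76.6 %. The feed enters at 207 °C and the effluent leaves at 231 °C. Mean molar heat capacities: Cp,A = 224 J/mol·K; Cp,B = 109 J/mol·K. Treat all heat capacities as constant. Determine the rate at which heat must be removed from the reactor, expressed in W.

Extent of reaction ξ = 0.766 × 71.2 = 54.539 mol/min
Reaction term: ξ·ΔH°_rxn = 54.539 × -50.9 = -2776 kJ/min
Sensible, feed 207→25 °C: -2902.7 kJ/min
Outlet flows (mol/min): A 16.661, B 109.08
Sensible, products 25→231 °C: 3218 kJ/min
Q = ΔH = -2460.7 kJ/min = -41.011 kW
Heat removed = 41011 W

Q_out = 41000 W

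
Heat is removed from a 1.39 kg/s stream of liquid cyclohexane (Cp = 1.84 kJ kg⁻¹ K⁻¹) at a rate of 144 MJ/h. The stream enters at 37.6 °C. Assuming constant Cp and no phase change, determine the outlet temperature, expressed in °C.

Q = 144 MJ/h = 40 kJ/s
ΔT = Q/(ṁ·Cp) = 40/(1.39×1.84) = 15.64 K
T_out = 37.6 − 15.64 = 21.96 °C

T_out = 22.0 °C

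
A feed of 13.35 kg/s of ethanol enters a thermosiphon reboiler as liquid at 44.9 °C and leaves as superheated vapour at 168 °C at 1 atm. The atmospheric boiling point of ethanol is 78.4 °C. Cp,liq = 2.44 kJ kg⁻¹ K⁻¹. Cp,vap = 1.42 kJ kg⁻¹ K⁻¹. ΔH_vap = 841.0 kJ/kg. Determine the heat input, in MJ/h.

Q = 50500 MJ/h

liquid 44.9→78.4 °C: 81.74 kJ/kg
vaporisation at 78.4 °C: 841 kJ/kg
vapour 78.4→168 °C: 127.23 kJ/kg
Δh = 81.74 + 841 + 127.23 = 1050 kJ/kg
Q = ṁ·Δh = 13.35 kg/s × 1050 kJ/kg = 14017 kJ/s
|Q| = 14017 kW = 50462 MJ/h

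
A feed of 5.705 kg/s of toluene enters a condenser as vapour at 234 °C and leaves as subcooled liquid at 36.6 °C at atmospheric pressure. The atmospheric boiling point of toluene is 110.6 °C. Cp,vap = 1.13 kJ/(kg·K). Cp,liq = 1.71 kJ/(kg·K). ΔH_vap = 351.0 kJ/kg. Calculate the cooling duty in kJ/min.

vapour 234→110.6 °C: -139.44 kJ/kg
condensation at 110.6 °C: -351 kJ/kg
liquid 110.6→36.6 °C: -126.54 kJ/kg
Δh = -139.44 + -351 + -126.54 = -616.98 kJ/kg
Q = ṁ·Δh = 5.705 kg/s × -616.98 kJ/kg = -3519.9 kJ/s
|Q| = 3519.9 kW = 211190 kJ/min

Q_c = 211000 kJ/min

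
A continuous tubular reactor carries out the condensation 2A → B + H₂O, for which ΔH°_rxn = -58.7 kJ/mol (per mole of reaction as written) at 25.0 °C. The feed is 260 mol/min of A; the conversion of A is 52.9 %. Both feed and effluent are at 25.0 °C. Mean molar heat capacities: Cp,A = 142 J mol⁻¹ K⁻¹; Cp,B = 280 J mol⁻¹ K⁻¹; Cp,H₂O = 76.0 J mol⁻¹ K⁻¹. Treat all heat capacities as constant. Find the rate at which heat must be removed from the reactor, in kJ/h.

Extent of reaction ξ = 0.529 × 260 / 2 = 68.77 mol/min
Reaction term: ξ·ΔH°_rxn = 68.77 × -58.7 = -4036.8 kJ/min
Q = ΔH = -4036.8 kJ/min = -67.28 kW
Heat removed = 242210 kJ/h

Q_out = 242000 kJ/h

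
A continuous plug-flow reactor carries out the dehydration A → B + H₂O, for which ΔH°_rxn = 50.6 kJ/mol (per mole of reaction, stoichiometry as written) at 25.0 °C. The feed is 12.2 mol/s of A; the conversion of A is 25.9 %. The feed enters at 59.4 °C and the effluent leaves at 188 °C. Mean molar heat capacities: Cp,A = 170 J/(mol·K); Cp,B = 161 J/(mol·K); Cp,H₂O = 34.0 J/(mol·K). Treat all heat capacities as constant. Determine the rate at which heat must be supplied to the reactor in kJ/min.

Extent of reaction ξ = 0.259 × 12.2 = 3.1598 mol/s
Reaction term: ξ·ΔH°_rxn = 3.1598 × 50.6 = 159.89 kJ/s
Sensible, feed 59.4→25 °C: -71.346 kJ/s
Outlet flows (mol/s): A 9.0402, B 3.1598, H₂O 3.1598
Sensible, products 25→188 °C: 350.94 kJ/s
Q = ΔH = 439.48 kJ/s = 439.48 kW
Heat supplied = 26369 kJ/min

Q_in = 26400 kJ/min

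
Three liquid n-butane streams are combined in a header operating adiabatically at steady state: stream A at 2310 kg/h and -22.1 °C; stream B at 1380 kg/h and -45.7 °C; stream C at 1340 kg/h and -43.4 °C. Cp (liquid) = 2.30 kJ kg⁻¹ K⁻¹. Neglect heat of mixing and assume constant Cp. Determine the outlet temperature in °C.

No heat crosses the boundary, so H_out = H_in.
Σ ṁᵢCp,ᵢTᵢ = 2310×2.30×-22.1 + 1380×2.30×-45.7 + 1340×2.30×-43.4 = -396230
Σ ṁᵢCp,ᵢ = 2310×2.30 + 1380×2.30 + 1340×2.30 = 11569
T_out = -396230 / 11569 = -34.249 °C

T_out = -34.2 °C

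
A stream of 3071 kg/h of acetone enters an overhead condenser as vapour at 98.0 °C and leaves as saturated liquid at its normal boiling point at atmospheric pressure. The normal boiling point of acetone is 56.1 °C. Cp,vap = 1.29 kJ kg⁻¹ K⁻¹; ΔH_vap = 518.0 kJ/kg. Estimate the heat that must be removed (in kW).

vapour 98.0→56.1 °C: -54.051 kJ/kg
condensation at 56.1 °C: -518 kJ/kg
Δh = -54.051 + -518 = -572.05 kJ/kg
Q = ṁ·Δh = 3071 kg/h × -572.05 kJ/kg = -1.7568e+06 kJ/h
|Q| = 487.99 kW

Q_c = 488 kW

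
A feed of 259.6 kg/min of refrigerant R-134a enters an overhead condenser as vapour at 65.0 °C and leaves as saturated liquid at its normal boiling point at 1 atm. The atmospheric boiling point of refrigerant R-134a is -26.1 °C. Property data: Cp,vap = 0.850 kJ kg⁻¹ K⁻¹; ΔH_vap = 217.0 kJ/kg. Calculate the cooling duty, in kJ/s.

vapour 65.0→-26.1 °C: -77.435 kJ/kg
condensation at -26.1 °C: -217 kJ/kg
Δh = -77.435 + -217 = -294.44 kJ/kg
Q = ṁ·Δh = 259.6 kg/min × -294.44 kJ/kg = -76435 kJ/min
|Q| = 1273.9 kW

Q_c = 1270 kJ/s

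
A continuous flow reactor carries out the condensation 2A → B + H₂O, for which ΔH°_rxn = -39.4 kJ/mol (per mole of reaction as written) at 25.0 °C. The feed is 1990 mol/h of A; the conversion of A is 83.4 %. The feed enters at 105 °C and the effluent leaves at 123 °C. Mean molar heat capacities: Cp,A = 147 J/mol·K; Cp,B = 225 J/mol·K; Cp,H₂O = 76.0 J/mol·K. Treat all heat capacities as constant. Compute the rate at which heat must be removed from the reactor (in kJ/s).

Q_out = 7.46 kJ/s

Extent of reaction ξ = 0.834 × 1990 / 2 = 829.83 mol/h
Reaction term: ξ·ΔH°_rxn = 829.83 × -39.4 = -32695 kJ/h
Sensible, feed 105→25 °C: -23402 kJ/h
Outlet flows (mol/h): A 330.34, B 829.83, H₂O 829.83
Sensible, products 25→123 °C: 29237 kJ/h
Q = ΔH = -26860 kJ/h = -7.4612 kW
Heat removed = 7.4612 kJ/s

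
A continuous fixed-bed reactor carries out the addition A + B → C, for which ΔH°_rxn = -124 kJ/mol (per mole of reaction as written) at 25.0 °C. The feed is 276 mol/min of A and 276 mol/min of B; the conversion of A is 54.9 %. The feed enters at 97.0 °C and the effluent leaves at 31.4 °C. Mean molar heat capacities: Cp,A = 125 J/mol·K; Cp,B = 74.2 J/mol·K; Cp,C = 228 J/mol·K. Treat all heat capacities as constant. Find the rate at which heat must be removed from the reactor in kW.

Q_out = 373 kW

Extent of reaction ξ = 0.549 × 276 = 151.52 mol/min
Reaction term: ξ·ΔH°_rxn = 151.52 × -124 = -18789 kJ/min
Sensible, feed 97.0→25 °C: -3958.5 kJ/min
Outlet flows (mol/min): A 124.48, B 124.48, C 151.52
Sensible, products 25→31.4 °C: 379.8 kJ/min
Q = ΔH = -22368 kJ/min = -372.79 kW
Heat removed = 372.79 kW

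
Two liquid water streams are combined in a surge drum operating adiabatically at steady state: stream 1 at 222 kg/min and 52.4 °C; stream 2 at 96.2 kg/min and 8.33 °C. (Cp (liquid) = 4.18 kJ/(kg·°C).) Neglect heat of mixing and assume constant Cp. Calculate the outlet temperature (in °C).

Energy balance with Q = 0: Σ ṁᵢCp,ᵢ(T_out − Tᵢ) = 0
Σ ṁᵢCp,ᵢTᵢ = 222×4.18×52.4 + 96.2×4.18×8.33 = 51975
Σ ṁᵢCp,ᵢ = 222×4.18 + 96.2×4.18 = 1330.1
T_out = 51975 / 1330.1 = 39.077 °C

T_out = 39.1 °C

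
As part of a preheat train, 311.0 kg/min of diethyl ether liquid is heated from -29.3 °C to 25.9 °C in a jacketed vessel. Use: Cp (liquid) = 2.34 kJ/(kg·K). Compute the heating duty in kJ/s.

Q = 670 kJ/s

Q = ṁ·Cp·ΔT = 311.0 × 2.34 × (25.9 − -29.3) = 40171 kJ/min
Converting: 40171 / 60 s = 669.52 kW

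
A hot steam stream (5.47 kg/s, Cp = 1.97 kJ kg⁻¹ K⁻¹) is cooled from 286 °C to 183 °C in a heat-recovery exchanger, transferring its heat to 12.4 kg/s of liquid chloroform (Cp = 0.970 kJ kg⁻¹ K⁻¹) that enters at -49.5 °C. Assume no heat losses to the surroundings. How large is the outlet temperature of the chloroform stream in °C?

T_c,out = 42.8 °C

Heat released by hot stream: Q = 5.47 × 1.97 × (286 − 183) = 1109.9 kJ/s
Energy balance on cold side (adiabatic exchanger): Q = ṁ_c·Cp_c·(T_c,out − T_c,in)
T_c,out = -49.5 + 1109.9/(12.4 × 0.970) = 42.778 °C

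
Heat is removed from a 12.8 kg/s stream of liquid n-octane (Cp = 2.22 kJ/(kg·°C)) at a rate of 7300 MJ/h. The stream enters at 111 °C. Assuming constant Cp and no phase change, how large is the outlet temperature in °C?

T_out = 39.6 °C

Q = 7300 MJ/h = 2027.8 kJ/s
ΔT = Q/(ṁ·Cp) = 2027.8/(12.8×2.22) = 71.36 K
T_out = 111 − 71.36 = 39.64 °C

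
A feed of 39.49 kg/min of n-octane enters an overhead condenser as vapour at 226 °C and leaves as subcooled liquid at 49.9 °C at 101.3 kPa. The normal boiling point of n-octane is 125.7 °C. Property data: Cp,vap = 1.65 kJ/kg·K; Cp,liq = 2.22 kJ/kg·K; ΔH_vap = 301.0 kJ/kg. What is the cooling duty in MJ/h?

Q_c = 1500 MJ/h

vapour 226→125.7 °C: -165.49 kJ/kg
condensation at 125.7 °C: -301 kJ/kg
liquid 125.7→49.9 °C: -168.28 kJ/kg
Δh = -165.49 + -301 + -168.28 = -634.77 kJ/kg
Q = ṁ·Δh = 39.49 kg/min × -634.77 kJ/kg = -25067 kJ/min
|Q| = 417.79 kW = 1504 MJ/h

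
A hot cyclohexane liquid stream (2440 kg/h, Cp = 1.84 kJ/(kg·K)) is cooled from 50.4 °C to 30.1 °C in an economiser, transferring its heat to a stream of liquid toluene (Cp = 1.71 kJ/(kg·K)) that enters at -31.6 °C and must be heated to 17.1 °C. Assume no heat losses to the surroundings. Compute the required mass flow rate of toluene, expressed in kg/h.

ṁ_c = 1090 kg/h

Heat released by hot stream: Q = 2440 × 1.84 × (50.4 − 30.1) = 91139 kJ/h
Energy balance on cold side (adiabatic exchanger): Q = ṁ_c·Cp_c·(T_c,out − T_c,in)
ṁ_c = 91139 / [1.71 × (17.1 − -31.6)] = 1094.4 kg/h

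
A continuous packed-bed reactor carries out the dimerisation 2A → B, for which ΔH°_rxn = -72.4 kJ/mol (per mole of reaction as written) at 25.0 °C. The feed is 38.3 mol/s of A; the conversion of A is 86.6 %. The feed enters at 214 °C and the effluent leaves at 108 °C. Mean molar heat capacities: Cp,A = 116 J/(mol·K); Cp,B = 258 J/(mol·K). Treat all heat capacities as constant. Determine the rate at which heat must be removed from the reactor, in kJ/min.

Q_out = 98100 kJ/min

Extent of reaction ξ = 0.866 × 38.3 / 2 = 16.584 mol/s
Reaction term: ξ·ΔH°_rxn = 16.584 × -72.4 = -1200.7 kJ/s
Sensible, feed 214→25 °C: -839.69 kJ/s
Outlet flows (mol/s): A 5.1322, B 16.584
Sensible, products 25→108 °C: 404.54 kJ/s
Q = ΔH = -1635.8 kJ/s = -1635.8 kW
Heat removed = 98149 kJ/min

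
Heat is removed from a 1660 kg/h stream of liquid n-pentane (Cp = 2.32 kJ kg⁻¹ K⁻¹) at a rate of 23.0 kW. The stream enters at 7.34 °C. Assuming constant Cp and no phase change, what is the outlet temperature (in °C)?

T_out = -14.2 °C

Q = 23.0 kW = 82800 kJ/h
ΔT = Q/(ṁ·Cp) = 82800/(1660×2.32) = 21.5 K
T_out = 7.34 − 21.5 = -14.16 °C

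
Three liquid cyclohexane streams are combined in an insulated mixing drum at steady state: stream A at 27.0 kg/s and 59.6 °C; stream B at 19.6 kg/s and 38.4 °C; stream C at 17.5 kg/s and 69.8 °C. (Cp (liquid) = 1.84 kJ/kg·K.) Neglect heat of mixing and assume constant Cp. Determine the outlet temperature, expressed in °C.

T_out = 55.9 °C

Adiabatic, steady state ⇒ Σ ṁᵢCp,ᵢ(T_out − Tᵢ) = 0
T_out = Σ ṁᵢCp,ᵢTᵢ / Σ ṁᵢCp,ᵢ
      = 6593.3 / 117.94 = 55.902 °C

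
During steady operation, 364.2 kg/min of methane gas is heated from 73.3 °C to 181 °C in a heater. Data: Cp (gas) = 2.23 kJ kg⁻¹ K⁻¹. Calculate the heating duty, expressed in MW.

Q = 1.46 MW

Q = ṁ·Cp·ΔT = 364.2 × 2.23 × (181 − 73.3) = 87470 kJ/min
Converting: 87470 / 60 s = 1457.8 kW
Heating duty = 1.4578 MW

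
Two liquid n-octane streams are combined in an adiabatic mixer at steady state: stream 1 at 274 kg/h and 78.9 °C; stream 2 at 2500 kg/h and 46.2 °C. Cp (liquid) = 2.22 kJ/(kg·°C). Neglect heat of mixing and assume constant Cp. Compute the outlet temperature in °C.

No heat crosses the boundary, so H_out = H_in.
Σ ṁᵢCp,ᵢTᵢ = 274×2.22×78.9 + 2500×2.22×46.2 = 304400
Σ ṁᵢCp,ᵢ = 274×2.22 + 2500×2.22 = 6158.3
T_out = 304400 / 6158.3 = 49.43 °C

T_out = 49.4 °C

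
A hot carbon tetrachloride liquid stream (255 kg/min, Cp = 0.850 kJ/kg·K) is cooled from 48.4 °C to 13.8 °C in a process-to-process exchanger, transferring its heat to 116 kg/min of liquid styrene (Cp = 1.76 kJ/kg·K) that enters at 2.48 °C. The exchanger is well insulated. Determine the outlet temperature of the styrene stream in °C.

T_c,out = 39.2 °C

Heat released by hot stream: Q = 255 × 0.850 × (48.4 − 13.8) = 7499.5 kJ/min
Energy balance on cold side (adiabatic exchanger): Q = ṁ_c·Cp_c·(T_c,out − T_c,in)
T_c,out = 2.48 + 7499.5/(116 × 1.76) = 39.214 °C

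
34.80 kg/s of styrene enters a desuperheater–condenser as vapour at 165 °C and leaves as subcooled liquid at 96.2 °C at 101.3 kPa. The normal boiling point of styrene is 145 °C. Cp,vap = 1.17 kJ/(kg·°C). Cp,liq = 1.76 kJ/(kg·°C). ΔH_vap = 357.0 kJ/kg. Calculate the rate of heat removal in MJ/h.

Q_c = 58400 MJ/h

vapour 165→145 °C: -23.4 kJ/kg
condensation at 145 °C: -357 kJ/kg
liquid 145→96.2 °C: -85.888 kJ/kg
Δh = -23.4 + -357 + -85.888 = -466.29 kJ/kg
Q = ṁ·Δh = 34.80 kg/s × -466.29 kJ/kg = -16227 kJ/s
|Q| = 16227 kW = 58417 MJ/h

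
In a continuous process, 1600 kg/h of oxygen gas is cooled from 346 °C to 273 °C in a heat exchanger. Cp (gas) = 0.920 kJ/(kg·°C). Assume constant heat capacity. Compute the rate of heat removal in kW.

Q_c = 29.8 kW

Q = ṁ·Cp·ΔT = 1600 × 0.920 × (273 − 346) = -107460 kJ/h
Converting: 107460 / 3600 s = 29.849 kW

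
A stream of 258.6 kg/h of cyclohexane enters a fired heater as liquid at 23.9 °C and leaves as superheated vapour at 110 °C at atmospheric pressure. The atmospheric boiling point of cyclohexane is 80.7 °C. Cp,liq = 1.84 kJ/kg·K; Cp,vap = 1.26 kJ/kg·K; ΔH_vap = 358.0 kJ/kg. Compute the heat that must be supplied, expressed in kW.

liquid 23.9→80.7 °C: 104.51 kJ/kg
vaporisation at 80.7 °C: 358 kJ/kg
vapour 80.7→110 °C: 36.918 kJ/kg
Δh = 104.51 + 358 + 36.918 = 499.43 kJ/kg
Q = ṁ·Δh = 258.6 kg/h × 499.43 kJ/kg = 129150 kJ/h
|Q| = 35.876 kW

Q = 35.9 kW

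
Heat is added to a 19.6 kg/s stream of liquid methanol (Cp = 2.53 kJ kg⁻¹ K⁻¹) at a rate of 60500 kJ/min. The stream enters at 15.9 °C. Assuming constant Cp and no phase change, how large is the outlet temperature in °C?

T_out = 36.2 °C

Q = 60500 kJ/min = 1008.3 kJ/s
ΔT = Q/(ṁ·Cp) = 1008.3/(19.6×2.53) = 20.334 K
T_out = 15.9 + 20.334 = 36.234 °C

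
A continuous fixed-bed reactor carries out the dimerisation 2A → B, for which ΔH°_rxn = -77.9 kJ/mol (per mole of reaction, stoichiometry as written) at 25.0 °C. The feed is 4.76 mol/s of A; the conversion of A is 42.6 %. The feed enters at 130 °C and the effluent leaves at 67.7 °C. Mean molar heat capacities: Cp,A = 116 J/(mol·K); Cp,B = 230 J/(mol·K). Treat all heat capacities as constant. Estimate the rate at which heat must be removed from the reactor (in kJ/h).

Extent of reaction ξ = 0.426 × 4.76 / 2 = 1.0139 mol/s
Reaction term: ξ·ΔH°_rxn = 1.0139 × -77.9 = -78.981 kJ/s
Sensible, feed 130→25 °C: -57.977 kJ/s
Outlet flows (mol/s): A 2.7322, B 1.0139
Sensible, products 25→67.7 °C: 23.491 kJ/s
Q = ΔH = -113.47 kJ/s = -113.47 kW
Heat removed = 408480 kJ/h

Q_out = 408000 kJ/h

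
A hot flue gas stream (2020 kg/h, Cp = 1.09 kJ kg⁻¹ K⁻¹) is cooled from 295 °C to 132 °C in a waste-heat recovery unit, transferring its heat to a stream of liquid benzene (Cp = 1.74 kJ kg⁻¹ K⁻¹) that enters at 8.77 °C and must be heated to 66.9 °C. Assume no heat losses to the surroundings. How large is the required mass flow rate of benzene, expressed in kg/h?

ṁ_c = 3550 kg/h

Heat released by hot stream: Q = 2020 × 1.09 × (295 − 132) = 358890 kJ/h
Energy balance on cold side (adiabatic exchanger): Q = ṁ_c·Cp_c·(T_c,out − T_c,in)
ṁ_c = 358890 / [1.74 × (66.9 − 8.77)] = 3548.3 kg/h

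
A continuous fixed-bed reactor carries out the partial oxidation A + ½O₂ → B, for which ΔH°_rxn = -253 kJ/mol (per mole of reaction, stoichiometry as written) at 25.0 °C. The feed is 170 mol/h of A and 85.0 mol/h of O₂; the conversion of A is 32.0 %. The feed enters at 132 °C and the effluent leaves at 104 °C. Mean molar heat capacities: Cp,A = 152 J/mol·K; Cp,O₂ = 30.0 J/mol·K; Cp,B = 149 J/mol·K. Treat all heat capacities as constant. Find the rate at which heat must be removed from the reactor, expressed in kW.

Q_out = 4.07 kW

Extent of reaction ξ = 0.320 × 170 = 54.4 mol/h
Reaction term: ξ·ΔH°_rxn = 54.4 × -253 = -13763 kJ/h
Sensible, feed 132→25 °C: -3037.7 kJ/h
Outlet flows (mol/h): A 115.6, O₂ 57.8, B 54.4
Sensible, products 25→104 °C: 2165.5 kJ/h
Q = ΔH = -14635 kJ/h = -4.0654 kW
Heat removed = 4.0654 kW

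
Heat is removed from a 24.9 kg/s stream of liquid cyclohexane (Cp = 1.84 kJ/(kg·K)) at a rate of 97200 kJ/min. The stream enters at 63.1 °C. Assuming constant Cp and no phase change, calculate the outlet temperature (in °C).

Q = 97200 kJ/min = 1620 kJ/s
ΔT = Q/(ṁ·Cp) = 1620/(24.9×1.84) = 35.359 K
T_out = 63.1 − 35.359 = 27.741 °C

T_out = 27.7 °C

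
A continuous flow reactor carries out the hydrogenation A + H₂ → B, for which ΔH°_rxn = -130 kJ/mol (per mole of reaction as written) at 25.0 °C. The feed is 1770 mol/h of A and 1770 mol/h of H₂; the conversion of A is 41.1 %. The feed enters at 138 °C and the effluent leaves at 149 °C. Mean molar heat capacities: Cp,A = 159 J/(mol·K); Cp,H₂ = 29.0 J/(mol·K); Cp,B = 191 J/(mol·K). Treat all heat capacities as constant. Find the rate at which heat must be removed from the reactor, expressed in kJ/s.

Q_out = 25.2 kJ/s

Extent of reaction ξ = 0.411 × 1770 = 727.47 mol/h
Reaction term: ξ·ΔH°_rxn = 727.47 × -130 = -94571 kJ/h
Sensible, feed 138→25 °C: -37602 kJ/h
Outlet flows (mol/h): A 1042.5, H₂ 1042.5, B 727.47
Sensible, products 25→149 °C: 41533 kJ/h
Q = ΔH = -90640 kJ/h = -25.178 kW
Heat removed = 25.178 kJ/s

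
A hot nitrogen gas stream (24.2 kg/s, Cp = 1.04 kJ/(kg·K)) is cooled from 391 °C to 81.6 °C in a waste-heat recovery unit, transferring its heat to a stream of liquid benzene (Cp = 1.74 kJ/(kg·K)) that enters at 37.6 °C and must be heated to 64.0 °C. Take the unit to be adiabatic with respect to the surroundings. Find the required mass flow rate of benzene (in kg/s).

Heat released by hot stream: Q = 24.2 × 1.04 × (391 − 81.6) = 7787 kJ/s
Energy balance on cold side (adiabatic exchanger): Q = ṁ_c·Cp_c·(T_c,out − T_c,in)
ṁ_c = 7787 / [1.74 × (64.0 − 37.6)] = 169.52 kg/s

ṁ_c = 170 kg/s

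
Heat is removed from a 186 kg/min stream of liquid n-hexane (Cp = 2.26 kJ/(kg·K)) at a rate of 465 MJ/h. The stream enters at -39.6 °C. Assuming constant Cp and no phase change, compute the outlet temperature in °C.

T_out = -58.0 °C

Q = 465 MJ/h = 7750 kJ/min
ΔT = Q/(ṁ·Cp) = 7750/(186×2.26) = 18.437 K
T_out = -39.6 − 18.437 = -58.037 °C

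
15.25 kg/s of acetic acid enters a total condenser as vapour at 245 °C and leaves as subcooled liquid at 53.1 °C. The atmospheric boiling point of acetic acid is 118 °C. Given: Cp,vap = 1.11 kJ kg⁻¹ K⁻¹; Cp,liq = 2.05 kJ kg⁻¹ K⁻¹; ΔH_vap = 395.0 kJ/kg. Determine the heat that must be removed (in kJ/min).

vapour 245→118 °C: -140.97 kJ/kg
condensation at 118 °C: -395 kJ/kg
liquid 118→53.1 °C: -133.04 kJ/kg
Δh = -140.97 + -395 + -133.04 = -669.01 kJ/kg
Q = ṁ·Δh = 15.25 kg/s × -669.01 kJ/kg = -10202 kJ/s
|Q| = 10202 kW = 612150 kJ/min

Q_c = 612000 kJ/min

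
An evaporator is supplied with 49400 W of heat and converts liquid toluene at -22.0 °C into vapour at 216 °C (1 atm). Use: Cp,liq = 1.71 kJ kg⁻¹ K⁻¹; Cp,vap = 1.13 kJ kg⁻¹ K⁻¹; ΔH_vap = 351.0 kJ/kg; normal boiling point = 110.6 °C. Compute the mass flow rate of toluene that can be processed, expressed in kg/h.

ṁ = 255 kg/h

Δh = 1.71×(110.6−-22.0) + 351.0 + 1.13×(216−110.6) = 696.85 kJ/kg
Q = 49400 W = 49.4 kJ/s = 177840 kJ/h
ṁ = Q/Δh = 177840 / 696.85 = 255.21 kg/h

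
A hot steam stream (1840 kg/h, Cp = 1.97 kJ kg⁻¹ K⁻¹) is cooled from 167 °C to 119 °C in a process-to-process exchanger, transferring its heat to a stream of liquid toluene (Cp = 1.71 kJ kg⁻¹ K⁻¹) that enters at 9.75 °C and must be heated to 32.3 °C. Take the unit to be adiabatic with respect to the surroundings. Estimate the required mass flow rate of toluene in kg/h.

ṁ_c = 4510 kg/h

Heat released by hot stream: Q = 1840 × 1.97 × (167 − 119) = 173990 kJ/h
Energy balance on cold side (adiabatic exchanger): Q = ṁ_c·Cp_c·(T_c,out − T_c,in)
ṁ_c = 173990 / [1.71 × (32.3 − 9.75)] = 4512.1 kg/h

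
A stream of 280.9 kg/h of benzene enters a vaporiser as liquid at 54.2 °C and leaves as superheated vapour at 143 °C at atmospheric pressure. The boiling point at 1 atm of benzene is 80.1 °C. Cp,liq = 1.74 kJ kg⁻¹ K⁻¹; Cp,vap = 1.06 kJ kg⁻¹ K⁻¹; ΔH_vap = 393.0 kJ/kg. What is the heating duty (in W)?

Q = 39400 W

liquid 54.2→80.1 °C: 45.066 kJ/kg
vaporisation at 80.1 °C: 393 kJ/kg
vapour 80.1→143 °C: 66.674 kJ/kg
Δh = 45.066 + 393 + 66.674 = 504.74 kJ/kg
Q = ṁ·Δh = 280.9 kg/h × 504.74 kJ/kg = 141780 kJ/h
|Q| = 39.384 kW = 39384 W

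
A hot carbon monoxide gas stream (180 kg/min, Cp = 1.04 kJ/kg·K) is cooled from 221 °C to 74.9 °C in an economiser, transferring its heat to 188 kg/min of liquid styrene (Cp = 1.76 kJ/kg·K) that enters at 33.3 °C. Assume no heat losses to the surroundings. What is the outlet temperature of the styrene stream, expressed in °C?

Heat released by hot stream: Q = 180 × 1.04 × (221 − 74.9) = 27350 kJ/min
Energy balance on cold side (adiabatic exchanger): Q = ṁ_c·Cp_c·(T_c,out − T_c,in)
T_c,out = 33.3 + 27350/(188 × 1.76) = 115.96 °C

T_c,out = 116 °C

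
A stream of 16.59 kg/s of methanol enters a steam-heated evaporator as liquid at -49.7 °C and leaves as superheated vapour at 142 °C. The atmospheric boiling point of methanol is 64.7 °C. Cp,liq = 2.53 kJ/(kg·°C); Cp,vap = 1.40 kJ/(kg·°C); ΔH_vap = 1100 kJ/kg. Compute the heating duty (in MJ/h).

Q = 89400 MJ/h

liquid -49.7→64.7 °C: 289.43 kJ/kg
vaporisation at 64.7 °C: 1100 kJ/kg
vapour 64.7→142 °C: 108.22 kJ/kg
Δh = 289.43 + 1100 + 108.22 = 1497.7 kJ/kg
Q = ṁ·Δh = 16.59 kg/s × 1497.7 kJ/kg = 24846 kJ/s
|Q| = 24846 kW = 89446 MJ/h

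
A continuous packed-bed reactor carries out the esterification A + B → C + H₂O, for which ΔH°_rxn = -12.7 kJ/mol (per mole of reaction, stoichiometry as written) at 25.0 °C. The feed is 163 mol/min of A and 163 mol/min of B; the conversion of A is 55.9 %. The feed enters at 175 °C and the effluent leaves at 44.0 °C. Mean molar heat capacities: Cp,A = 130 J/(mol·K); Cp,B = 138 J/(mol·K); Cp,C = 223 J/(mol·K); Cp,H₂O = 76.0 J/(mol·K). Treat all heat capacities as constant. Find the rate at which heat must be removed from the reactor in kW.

Q_out = 114 kW

Extent of reaction ξ = 0.559 × 163 = 91.117 mol/min
Reaction term: ξ·ΔH°_rxn = 91.117 × -12.7 = -1157.2 kJ/min
Sensible, feed 175→25 °C: -6552.6 kJ/min
Outlet flows (mol/min): A 71.883, B 71.883, C 91.117, H₂O 91.117
Sensible, products 25→44.0 °C: 883.66 kJ/min
Q = ΔH = -6826.1 kJ/min = -113.77 kW
Heat removed = 113.77 kW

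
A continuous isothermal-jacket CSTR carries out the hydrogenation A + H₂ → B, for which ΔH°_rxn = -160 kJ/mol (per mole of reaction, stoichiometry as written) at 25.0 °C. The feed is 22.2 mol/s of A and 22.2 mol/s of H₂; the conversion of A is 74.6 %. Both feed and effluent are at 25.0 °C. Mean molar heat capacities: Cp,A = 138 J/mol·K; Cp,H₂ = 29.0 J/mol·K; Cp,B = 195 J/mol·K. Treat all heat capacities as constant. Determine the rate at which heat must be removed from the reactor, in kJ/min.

Q_out = 159000 kJ/min

Extent of reaction ξ = 0.746 × 22.2 = 16.561 mol/s
Reaction term: ξ·ΔH°_rxn = 16.561 × -160 = -2649.8 kJ/s
Q = ΔH = -2649.8 kJ/s = -2649.8 kW
Heat removed = 158990 kJ/min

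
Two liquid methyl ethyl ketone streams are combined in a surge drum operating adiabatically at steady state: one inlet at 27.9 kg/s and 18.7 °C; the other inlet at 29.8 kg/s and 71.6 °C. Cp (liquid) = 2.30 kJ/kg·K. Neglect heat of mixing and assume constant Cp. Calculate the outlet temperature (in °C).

T_out = 46.0 °C

Adiabatic, steady state ⇒ Σ ṁᵢCp,ᵢ(T_out − Tᵢ) = 0
Σ ṁᵢCp,ᵢTᵢ = 27.9×2.30×18.7 + 29.8×2.30×71.6 = 6107.4
Σ ṁᵢCp,ᵢ = 27.9×2.30 + 29.8×2.30 = 132.71
T_out = 6107.4 / 132.71 = 46.021 °C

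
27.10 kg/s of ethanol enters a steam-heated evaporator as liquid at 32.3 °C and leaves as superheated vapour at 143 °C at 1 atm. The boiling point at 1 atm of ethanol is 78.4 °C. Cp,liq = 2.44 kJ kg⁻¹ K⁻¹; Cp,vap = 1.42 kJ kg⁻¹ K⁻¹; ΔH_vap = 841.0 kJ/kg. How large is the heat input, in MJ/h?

Q = 102000 MJ/h

liquid 32.3→78.4 °C: 112.48 kJ/kg
vaporisation at 78.4 °C: 841 kJ/kg
vapour 78.4→143 °C: 91.732 kJ/kg
Δh = 112.48 + 841 + 91.732 = 1045.2 kJ/kg
Q = ṁ·Δh = 27.10 kg/s × 1045.2 kJ/kg = 28325 kJ/s
|Q| = 28325 kW = 101970 MJ/h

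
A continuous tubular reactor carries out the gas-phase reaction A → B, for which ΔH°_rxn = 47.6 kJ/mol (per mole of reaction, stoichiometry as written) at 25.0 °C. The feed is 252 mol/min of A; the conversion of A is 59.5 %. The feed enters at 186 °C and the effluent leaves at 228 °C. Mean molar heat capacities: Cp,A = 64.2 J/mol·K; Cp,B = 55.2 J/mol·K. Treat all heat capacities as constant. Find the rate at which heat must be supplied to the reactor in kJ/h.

Q_in = 453000 kJ/h

Extent of reaction ξ = 0.595 × 252 = 149.94 mol/min
Reaction term: ξ·ΔH°_rxn = 149.94 × 47.6 = 7137.1 kJ/min
Sensible, feed 186→25 °C: -2604.7 kJ/min
Outlet flows (mol/min): A 102.06, B 149.94
Sensible, products 25→228 °C: 3010.3 kJ/min
Q = ΔH = 7542.7 kJ/min = 125.71 kW
Heat supplied = 452560 kJ/h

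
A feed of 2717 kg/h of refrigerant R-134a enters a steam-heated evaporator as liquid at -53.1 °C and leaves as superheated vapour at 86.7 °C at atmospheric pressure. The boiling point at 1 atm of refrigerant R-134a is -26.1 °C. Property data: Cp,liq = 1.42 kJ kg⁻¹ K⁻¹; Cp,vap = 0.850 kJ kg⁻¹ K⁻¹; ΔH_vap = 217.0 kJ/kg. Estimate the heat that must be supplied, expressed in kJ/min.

liquid -53.1→-26.1 °C: 38.34 kJ/kg
vaporisation at -26.1 °C: 217 kJ/kg
vapour -26.1→86.7 °C: 95.88 kJ/kg
Δh = 38.34 + 217 + 95.88 = 351.22 kJ/kg
Q = ṁ·Δh = 2717 kg/h × 351.22 kJ/kg = 954260 kJ/h
|Q| = 265.07 kW = 15904 kJ/min

Q = 15900 kJ/min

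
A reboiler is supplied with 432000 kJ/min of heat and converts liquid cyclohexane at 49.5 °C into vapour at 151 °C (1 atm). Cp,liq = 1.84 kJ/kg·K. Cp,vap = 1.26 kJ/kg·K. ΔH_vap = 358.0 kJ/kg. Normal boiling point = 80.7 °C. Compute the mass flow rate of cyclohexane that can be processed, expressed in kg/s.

ṁ = 14.3 kg/s

Δh = 1.84×(80.7−49.5) + 358.0 + 1.26×(151−80.7) = 503.99 kJ/kg
Q = 432000 kJ/min = 7200 kJ/s = 7200 kJ/s
ṁ = Q/Δh = 7200 / 503.99 = 14.286 kg/s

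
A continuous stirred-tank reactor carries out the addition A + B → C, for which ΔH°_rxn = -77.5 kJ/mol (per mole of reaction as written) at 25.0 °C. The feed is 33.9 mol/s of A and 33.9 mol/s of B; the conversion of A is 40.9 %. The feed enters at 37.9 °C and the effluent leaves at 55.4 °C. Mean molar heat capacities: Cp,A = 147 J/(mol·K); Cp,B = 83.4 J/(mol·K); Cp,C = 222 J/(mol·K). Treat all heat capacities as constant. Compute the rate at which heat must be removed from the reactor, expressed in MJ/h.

Q_out = 3390 MJ/h

Extent of reaction ξ = 0.409 × 33.9 = 13.865 mol/s
Reaction term: ξ·ΔH°_rxn = 13.865 × -77.5 = -1074.5 kJ/s
Sensible, feed 37.9→25 °C: -100.76 kJ/s
Outlet flows (mol/s): A 20.035, B 20.035, C 13.865
Sensible, products 25→55.4 °C: 233.9 kJ/s
Q = ΔH = -941.4 kJ/s = -941.4 kW
Heat removed = 3389 MJ/h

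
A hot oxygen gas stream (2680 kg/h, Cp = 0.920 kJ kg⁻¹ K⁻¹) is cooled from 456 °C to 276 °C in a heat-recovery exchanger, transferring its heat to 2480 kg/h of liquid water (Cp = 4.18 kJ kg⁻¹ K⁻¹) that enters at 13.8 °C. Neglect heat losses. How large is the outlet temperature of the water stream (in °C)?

Heat released by hot stream: Q = 2680 × 0.920 × (456 − 276) = 443810 kJ/h
Energy balance on cold side (adiabatic exchanger): Q = ṁ_c·Cp_c·(T_c,out − T_c,in)
T_c,out = 13.8 + 443810/(2480 × 4.18) = 56.612 °C

T_c,out = 56.6 °C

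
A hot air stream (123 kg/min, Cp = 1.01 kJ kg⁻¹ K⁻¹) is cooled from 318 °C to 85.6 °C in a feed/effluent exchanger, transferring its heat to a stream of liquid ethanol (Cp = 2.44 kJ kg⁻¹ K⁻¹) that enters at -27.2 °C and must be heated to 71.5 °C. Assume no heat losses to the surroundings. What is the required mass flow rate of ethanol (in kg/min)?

Heat released by hot stream: Q = 123 × 1.01 × (318 − 85.6) = 28871 kJ/min
Energy balance on cold side (adiabatic exchanger): Q = ṁ_c·Cp_c·(T_c,out − T_c,in)
ṁ_c = 28871 / [2.44 × (71.5 − -27.2)] = 119.88 kg/min

ṁ_c = 120 kg/min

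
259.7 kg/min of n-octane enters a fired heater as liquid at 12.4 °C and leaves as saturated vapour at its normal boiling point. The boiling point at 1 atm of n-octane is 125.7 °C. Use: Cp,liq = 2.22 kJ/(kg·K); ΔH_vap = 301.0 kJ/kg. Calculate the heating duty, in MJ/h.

Q = 8610 MJ/h

liquid 12.4→125.7 °C: 251.53 kJ/kg
vaporisation at 125.7 °C: 301 kJ/kg
Δh = 251.53 + 301 = 552.53 kJ/kg
Q = ṁ·Δh = 259.7 kg/min × 552.53 kJ/kg = 143490 kJ/min
|Q| = 2391.5 kW = 8609.5 MJ/h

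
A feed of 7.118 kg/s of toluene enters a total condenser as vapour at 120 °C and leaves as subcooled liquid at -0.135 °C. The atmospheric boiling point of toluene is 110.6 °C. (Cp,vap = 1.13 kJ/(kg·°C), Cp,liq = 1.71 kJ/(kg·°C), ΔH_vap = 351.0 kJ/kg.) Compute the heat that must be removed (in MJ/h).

vapour 120→110.6 °C: -10.622 kJ/kg
condensation at 110.6 °C: -351 kJ/kg
liquid 110.6→-0.135 °C: -189.36 kJ/kg
Δh = -10.622 + -351 + -189.36 = -550.98 kJ/kg
Q = ṁ·Δh = 7.118 kg/s × -550.98 kJ/kg = -3921.9 kJ/s
|Q| = 3921.9 kW = 14119 MJ/h

Q_c = 14100 MJ/h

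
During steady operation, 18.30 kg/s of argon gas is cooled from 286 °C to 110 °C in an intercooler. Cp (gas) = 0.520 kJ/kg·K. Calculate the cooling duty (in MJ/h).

Q_c = 6030 MJ/h

Q = ṁ·Cp·ΔT = 18.30 × 0.520 × (110 − 286) = -1674.8 kJ/s
Cooling duty = 6029.3 MJ/h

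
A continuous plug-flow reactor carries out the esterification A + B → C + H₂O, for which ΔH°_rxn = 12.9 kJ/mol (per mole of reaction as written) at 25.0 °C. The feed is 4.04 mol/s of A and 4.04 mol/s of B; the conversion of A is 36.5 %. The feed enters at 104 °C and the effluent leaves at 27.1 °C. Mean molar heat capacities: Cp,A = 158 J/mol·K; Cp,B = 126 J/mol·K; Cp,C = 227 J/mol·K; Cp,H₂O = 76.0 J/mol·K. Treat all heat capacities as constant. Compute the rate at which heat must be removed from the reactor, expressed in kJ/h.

Extent of reaction ξ = 0.365 × 4.04 = 1.4746 mol/s
Reaction term: ξ·ΔH°_rxn = 1.4746 × 12.9 = 19.022 kJ/s
Sensible, feed 104→25 °C: -90.641 kJ/s
Outlet flows (mol/s): A 2.5654, B 2.5654, C 1.4746, H₂O 1.4746
Sensible, products 25→27.1 °C: 2.4683 kJ/s
Q = ΔH = -69.151 kJ/s = -69.151 kW
Heat removed = 248940 kJ/h

Q_out = 249000 kJ/h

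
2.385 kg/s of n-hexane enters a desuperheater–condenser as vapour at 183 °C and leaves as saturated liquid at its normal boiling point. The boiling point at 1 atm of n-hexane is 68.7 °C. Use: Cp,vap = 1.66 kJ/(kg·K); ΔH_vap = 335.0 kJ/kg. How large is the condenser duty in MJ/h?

vapour 183→68.7 °C: -189.74 kJ/kg
condensation at 68.7 °C: -335 kJ/kg
Δh = -189.74 + -335 = -524.74 kJ/kg
Q = ṁ·Δh = 2.385 kg/s × -524.74 kJ/kg = -1251.5 kJ/s
|Q| = 1251.5 kW = 4505.4 MJ/h

Q_c = 4510 MJ/h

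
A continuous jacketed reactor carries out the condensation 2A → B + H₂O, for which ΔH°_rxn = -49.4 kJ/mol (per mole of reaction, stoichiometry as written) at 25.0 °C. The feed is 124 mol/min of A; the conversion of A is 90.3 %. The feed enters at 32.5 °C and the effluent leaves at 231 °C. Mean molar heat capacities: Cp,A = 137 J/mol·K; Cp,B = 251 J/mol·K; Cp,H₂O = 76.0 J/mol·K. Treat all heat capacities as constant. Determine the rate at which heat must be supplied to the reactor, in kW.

Q_in = 20.3 kW

Extent of reaction ξ = 0.903 × 124 / 2 = 55.986 mol/min
Reaction term: ξ·ΔH°_rxn = 55.986 × -49.4 = -2765.7 kJ/min
Sensible, feed 32.5→25 °C: -127.41 kJ/min
Outlet flows (mol/min): A 12.028, B 55.986, H₂O 55.986
Sensible, products 25→231 °C: 4110.8 kJ/min
Q = ΔH = 1217.7 kJ/min = 20.294 kW
Heat supplied = 20.294 kW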